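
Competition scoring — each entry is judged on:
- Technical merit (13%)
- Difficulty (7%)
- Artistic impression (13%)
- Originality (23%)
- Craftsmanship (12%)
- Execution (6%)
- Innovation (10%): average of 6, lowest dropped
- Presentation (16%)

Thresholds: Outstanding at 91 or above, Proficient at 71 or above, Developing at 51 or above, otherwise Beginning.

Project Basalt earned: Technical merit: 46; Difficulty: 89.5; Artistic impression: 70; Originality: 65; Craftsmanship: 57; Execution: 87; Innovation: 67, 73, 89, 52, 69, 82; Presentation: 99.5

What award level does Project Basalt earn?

Proficient

Innovation: drop 52 → average of remaining 5 = 380/5 = 76
Weighted total:
  Technical merit 46 × 0.13 = 5.98
  Difficulty 89.5 × 0.07 = 6.265
  Artistic impression 70 × 0.13 = 9.1
  Originality 65 × 0.23 = 14.95
  Craftsmanship 57 × 0.12 = 6.84
  Execution 87 × 0.06 = 5.22
  Innovation 76 × 0.1 = 7.6
  Presentation 99.5 × 0.16 = 15.92
Sum = 71.875
71.875 is ≥ 71 and < 91 → Proficient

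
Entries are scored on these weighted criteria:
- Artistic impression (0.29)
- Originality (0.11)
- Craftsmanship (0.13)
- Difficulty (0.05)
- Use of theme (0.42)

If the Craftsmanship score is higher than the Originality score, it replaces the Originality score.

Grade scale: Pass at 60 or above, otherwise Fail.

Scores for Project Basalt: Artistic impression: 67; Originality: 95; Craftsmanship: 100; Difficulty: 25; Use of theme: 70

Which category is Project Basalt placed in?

Pass

Craftsmanship (100) > Originality (95), so Originality counts as 100.
Weighted total:
  Artistic impression 67 × 0.29 = 19.43
  Originality 100 × 0.11 = 11
  Craftsmanship 100 × 0.13 = 13
  Difficulty 25 × 0.05 = 1.25
  Use of theme 70 × 0.42 = 29.4
Sum = 74.08
74.08 ≥ 60 → Pass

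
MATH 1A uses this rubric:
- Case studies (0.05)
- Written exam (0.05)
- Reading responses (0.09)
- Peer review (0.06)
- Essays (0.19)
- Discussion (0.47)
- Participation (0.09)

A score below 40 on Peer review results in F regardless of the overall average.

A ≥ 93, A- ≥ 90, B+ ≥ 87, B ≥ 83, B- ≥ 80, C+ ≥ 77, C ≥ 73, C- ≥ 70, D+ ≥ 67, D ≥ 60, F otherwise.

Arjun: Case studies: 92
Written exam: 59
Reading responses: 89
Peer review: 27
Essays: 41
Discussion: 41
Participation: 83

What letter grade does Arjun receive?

F

Peer review score 27 < 40: minimum not met.
Weighted total:
  Case studies 92 × 0.05 = 4.6
  Written exam 59 × 0.05 = 2.95
  Reading responses 89 × 0.09 = 8.01
  Peer review 27 × 0.06 = 1.62
  Essays 41 × 0.19 = 7.79
  Discussion 41 × 0.47 = 19.27
  Participation 83 × 0.09 = 7.47
Sum = 51.71
Because the Peer review minimum was not met, the result is F.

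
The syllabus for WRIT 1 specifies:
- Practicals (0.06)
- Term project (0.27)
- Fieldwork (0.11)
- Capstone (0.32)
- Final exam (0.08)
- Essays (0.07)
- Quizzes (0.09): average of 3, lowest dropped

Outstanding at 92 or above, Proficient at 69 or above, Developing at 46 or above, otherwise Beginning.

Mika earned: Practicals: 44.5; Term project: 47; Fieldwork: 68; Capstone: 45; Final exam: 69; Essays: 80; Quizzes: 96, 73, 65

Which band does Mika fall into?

Developing

Quizzes: drop 65 → average of remaining 2 = 169/2 = 84.5
Weighted total:
  Practicals 44.5 × 0.06 = 2.67
  Term project 47 × 0.27 = 12.69
  Fieldwork 68 × 0.11 = 7.48
  Capstone 45 × 0.32 = 14.4
  Final exam 69 × 0.08 = 5.52
  Essays 80 × 0.07 = 5.6
  Quizzes 84.5 × 0.09 = 7.605
Sum = 55.965
55.965 is ≥ 46 and < 69 → Developing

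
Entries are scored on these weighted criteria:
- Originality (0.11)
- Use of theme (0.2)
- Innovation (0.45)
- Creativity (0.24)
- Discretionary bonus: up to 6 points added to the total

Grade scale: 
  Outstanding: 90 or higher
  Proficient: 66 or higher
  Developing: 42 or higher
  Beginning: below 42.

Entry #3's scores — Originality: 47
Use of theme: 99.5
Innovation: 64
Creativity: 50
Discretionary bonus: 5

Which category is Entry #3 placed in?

Proficient

Weighted total:
  Originality 47 × 0.11 = 5.17
  Use of theme 99.5 × 0.2 = 19.9
  Innovation 64 × 0.45 = 28.8
  Creativity 50 × 0.24 = 12
Sum = 65.87
Discretionary bonus: 65.87 + 5 = 70.87
70.87 is ≥ 66 and < 90 → Proficient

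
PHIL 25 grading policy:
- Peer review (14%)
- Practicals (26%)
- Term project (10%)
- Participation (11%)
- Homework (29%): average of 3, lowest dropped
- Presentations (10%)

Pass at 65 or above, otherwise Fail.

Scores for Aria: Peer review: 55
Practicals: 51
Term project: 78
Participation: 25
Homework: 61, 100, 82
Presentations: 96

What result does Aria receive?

Homework: drop 61 → average of remaining 2 = 182/2 = 91
Weighted total:
  Peer review 55 × 0.14 = 7.7
  Practicals 51 × 0.26 = 13.26
  Term project 78 × 0.1 = 7.8
  Participation 25 × 0.11 = 2.75
  Homework 91 × 0.29 = 26.39
  Presentations 96 × 0.1 = 9.6
Sum = 67.5
67.5 ≥ 65 → Pass

Pass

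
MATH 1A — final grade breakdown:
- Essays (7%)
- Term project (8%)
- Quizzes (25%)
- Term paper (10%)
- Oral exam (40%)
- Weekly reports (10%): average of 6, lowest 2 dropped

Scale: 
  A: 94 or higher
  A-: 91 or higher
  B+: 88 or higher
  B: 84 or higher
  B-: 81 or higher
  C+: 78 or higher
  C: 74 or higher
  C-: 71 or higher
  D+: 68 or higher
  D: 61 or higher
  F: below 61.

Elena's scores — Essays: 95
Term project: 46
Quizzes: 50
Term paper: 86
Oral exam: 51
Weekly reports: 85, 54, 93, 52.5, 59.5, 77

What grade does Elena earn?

F

Weekly reports: drop 52.5, 54 → average of remaining 4 = 314.5/4 = 78.625
Weighted total:
  Essays 95 × 0.07 = 6.65
  Term project 46 × 0.08 = 3.68
  Quizzes 50 × 0.25 = 12.5
  Term paper 86 × 0.1 = 8.6
  Oral exam 51 × 0.4 = 20.4
  Weekly reports 78.625 × 0.1 = 7.8625
Sum = 59.6925
59.6925 < 61 → F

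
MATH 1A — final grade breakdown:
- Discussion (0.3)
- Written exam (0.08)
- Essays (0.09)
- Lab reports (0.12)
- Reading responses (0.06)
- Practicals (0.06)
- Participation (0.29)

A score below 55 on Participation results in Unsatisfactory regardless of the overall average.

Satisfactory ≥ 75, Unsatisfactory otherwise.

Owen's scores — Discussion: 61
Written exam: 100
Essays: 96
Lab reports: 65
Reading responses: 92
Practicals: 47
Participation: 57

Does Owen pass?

Unsatisfactory

Participation score 57 ≥ 55: minimum met.
Weighted total:
  Discussion 61 × 0.3 = 18.3
  Written exam 100 × 0.08 = 8
  Essays 96 × 0.09 = 8.64
  Lab reports 65 × 0.12 = 7.8
  Reading responses 92 × 0.06 = 5.52
  Practicals 47 × 0.06 = 2.82
  Participation 57 × 0.29 = 16.53
Sum = 67.61
67.61 < 75 → Unsatisfactory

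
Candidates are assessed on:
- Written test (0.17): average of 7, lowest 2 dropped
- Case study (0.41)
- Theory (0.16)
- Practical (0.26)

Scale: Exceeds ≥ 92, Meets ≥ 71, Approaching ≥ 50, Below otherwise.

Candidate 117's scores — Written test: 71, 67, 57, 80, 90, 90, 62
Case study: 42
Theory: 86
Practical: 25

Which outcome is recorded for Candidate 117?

Approaching

Written test: drop 57, 62 → average of remaining 5 = 398/5 = 79.6
Weighted total:
  Written test 79.6 × 0.17 = 13.532
  Case study 42 × 0.41 = 17.22
  Theory 86 × 0.16 = 13.76
  Practical 25 × 0.26 = 6.5
Sum = 51.012
51.012 is ≥ 50 and < 71 → Approaching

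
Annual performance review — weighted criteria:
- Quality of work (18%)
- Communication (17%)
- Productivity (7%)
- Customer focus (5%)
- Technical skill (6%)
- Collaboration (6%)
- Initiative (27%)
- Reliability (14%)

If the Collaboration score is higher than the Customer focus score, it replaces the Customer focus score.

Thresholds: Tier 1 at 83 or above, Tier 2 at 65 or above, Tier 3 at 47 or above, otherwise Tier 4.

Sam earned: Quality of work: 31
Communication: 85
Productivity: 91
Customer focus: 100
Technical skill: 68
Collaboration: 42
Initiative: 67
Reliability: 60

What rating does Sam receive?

Tier 3

Collaboration (42) ≤ Customer focus (100), so Customer focus stays at 100.
Weighted total:
  Quality of work 31 × 0.18 = 5.58
  Communication 85 × 0.17 = 14.45
  Productivity 91 × 0.07 = 6.37
  Customer focus 100 × 0.05 = 5
  Technical skill 68 × 0.06 = 4.08
  Collaboration 42 × 0.06 = 2.52
  Initiative 67 × 0.27 = 18.09
  Reliability 60 × 0.14 = 8.4
Sum = 64.49
64.49 is ≥ 47 and < 65 → Tier 3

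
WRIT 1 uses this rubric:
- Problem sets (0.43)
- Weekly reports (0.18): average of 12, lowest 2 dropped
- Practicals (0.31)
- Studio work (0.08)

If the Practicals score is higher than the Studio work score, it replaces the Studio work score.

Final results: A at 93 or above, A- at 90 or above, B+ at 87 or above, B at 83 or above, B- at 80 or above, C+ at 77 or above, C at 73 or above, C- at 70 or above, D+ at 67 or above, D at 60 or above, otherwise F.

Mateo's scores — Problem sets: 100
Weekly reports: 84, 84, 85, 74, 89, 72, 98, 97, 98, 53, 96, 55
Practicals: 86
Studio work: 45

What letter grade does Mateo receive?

A-

Weekly reports: drop 53, 55 → average of remaining 10 = 877/10 = 87.7
Practicals (86) > Studio work (45), so Studio work counts as 86.
Weighted total:
  Problem sets 100 × 0.43 = 43
  Weekly reports 87.7 × 0.18 = 15.786
  Practicals 86 × 0.31 = 26.66
  Studio work 86 × 0.08 = 6.88
Sum = 92.326
92.326 is ≥ 90 and < 93 → A-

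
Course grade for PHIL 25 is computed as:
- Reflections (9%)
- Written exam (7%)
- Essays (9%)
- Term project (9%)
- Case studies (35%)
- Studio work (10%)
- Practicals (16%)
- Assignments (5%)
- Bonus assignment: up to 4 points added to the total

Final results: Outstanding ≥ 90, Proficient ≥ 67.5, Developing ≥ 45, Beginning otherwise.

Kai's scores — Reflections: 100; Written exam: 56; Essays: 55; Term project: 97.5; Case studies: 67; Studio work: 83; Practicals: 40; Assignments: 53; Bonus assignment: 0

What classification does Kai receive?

Developing

Weighted total:
  Reflections 100 × 0.09 = 9
  Written exam 56 × 0.07 = 3.92
  Essays 55 × 0.09 = 4.95
  Term project 97.5 × 0.09 = 8.775
  Case studies 67 × 0.35 = 23.45
  Studio work 83 × 0.1 = 8.3
  Practicals 40 × 0.16 = 6.4
  Assignments 53 × 0.05 = 2.65
Sum = 67.445
Bonus assignment: 67.445 + 0 = 67.445
67.445 is ≥ 45 and < 67.5 → Developing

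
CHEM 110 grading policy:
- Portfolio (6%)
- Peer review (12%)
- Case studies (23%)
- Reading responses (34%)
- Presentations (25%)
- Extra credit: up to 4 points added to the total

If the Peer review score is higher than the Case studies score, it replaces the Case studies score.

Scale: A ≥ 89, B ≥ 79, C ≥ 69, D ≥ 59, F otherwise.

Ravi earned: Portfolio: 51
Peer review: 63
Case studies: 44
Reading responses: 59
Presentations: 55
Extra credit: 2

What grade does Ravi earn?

Peer review (63) > Case studies (44), so Case studies counts as 63.
Weighted total:
  Portfolio 51 × 0.06 = 3.06
  Peer review 63 × 0.12 = 7.56
  Case studies 63 × 0.23 = 14.49
  Reading responses 59 × 0.34 = 20.06
  Presentations 55 × 0.25 = 13.75
Sum = 58.92
Extra credit: 58.92 + 2 = 60.92
60.92 is ≥ 59 and < 69 → D

D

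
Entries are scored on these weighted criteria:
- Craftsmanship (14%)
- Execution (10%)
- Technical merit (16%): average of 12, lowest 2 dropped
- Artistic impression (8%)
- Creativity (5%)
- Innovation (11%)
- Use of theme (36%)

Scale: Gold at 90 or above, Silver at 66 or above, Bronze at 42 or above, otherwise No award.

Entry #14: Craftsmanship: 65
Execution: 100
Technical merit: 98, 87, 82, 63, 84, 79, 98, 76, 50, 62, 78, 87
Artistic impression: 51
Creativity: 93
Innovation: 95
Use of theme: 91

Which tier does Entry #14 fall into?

Technical merit: drop 50, 62 → average of remaining 10 = 832/10 = 83.2
Weighted total:
  Craftsmanship 65 × 0.14 = 9.1
  Execution 100 × 0.1 = 10
  Technical merit 83.2 × 0.16 = 13.312
  Artistic impression 51 × 0.08 = 4.08
  Creativity 93 × 0.05 = 4.65
  Innovation 95 × 0.11 = 10.45
  Use of theme 91 × 0.36 = 32.76
Sum = 84.352
84.352 is ≥ 66 and < 90 → Silver

Silver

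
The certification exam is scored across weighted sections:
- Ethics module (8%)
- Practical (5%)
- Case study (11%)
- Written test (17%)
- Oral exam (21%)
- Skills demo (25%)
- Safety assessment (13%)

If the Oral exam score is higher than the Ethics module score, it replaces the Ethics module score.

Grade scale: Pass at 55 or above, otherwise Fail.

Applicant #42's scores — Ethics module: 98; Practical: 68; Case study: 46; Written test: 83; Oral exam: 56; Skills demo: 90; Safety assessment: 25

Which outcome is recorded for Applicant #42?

Pass

Oral exam (56) ≤ Ethics module (98), so Ethics module stays at 98.
Weighted total:
  Ethics module 98 × 0.08 = 7.84
  Practical 68 × 0.05 = 3.4
  Case study 46 × 0.11 = 5.06
  Written test 83 × 0.17 = 14.11
  Oral exam 56 × 0.21 = 11.76
  Skills demo 90 × 0.25 = 22.5
  Safety assessment 25 × 0.13 = 3.25
Sum = 67.92
67.92 ≥ 55 → Pass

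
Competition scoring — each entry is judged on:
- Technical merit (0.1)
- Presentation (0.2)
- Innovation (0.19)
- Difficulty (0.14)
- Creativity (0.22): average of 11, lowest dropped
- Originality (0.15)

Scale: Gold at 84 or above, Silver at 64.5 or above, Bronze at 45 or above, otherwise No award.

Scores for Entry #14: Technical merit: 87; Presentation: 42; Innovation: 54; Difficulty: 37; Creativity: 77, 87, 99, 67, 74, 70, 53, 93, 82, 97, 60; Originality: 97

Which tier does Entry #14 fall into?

Silver

Creativity: drop 53 → average of remaining 10 = 806/10 = 80.6
Weighted total:
  Technical merit 87 × 0.1 = 8.7
  Presentation 42 × 0.2 = 8.4
  Innovation 54 × 0.19 = 10.26
  Difficulty 37 × 0.14 = 5.18
  Creativity 80.6 × 0.22 = 17.732
  Originality 97 × 0.15 = 14.55
Sum = 64.822
64.822 is ≥ 64.5 and < 84 → Silver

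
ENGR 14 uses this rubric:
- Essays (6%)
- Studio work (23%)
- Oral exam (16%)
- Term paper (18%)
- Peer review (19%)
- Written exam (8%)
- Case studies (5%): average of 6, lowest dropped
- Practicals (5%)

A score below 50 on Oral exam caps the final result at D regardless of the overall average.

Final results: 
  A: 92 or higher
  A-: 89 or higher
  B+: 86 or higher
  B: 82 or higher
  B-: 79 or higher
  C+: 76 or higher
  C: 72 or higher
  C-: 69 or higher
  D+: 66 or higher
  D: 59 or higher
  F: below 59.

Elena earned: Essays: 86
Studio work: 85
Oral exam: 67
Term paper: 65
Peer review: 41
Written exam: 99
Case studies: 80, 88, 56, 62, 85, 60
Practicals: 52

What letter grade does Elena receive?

Case studies: drop 56 → average of remaining 5 = 375/5 = 75
Oral exam score 67 ≥ 50: minimum met.
Weighted total:
  Essays 86 × 0.06 = 5.16
  Studio work 85 × 0.23 = 19.55
  Oral exam 67 × 0.16 = 10.72
  Term paper 65 × 0.18 = 11.7
  Peer review 41 × 0.19 = 7.79
  Written exam 99 × 0.08 = 7.92
  Case studies 75 × 0.05 = 3.75
  Practicals 52 × 0.05 = 2.6
Sum = 69.19
69.19 is ≥ 69 and < 72 → C-

C-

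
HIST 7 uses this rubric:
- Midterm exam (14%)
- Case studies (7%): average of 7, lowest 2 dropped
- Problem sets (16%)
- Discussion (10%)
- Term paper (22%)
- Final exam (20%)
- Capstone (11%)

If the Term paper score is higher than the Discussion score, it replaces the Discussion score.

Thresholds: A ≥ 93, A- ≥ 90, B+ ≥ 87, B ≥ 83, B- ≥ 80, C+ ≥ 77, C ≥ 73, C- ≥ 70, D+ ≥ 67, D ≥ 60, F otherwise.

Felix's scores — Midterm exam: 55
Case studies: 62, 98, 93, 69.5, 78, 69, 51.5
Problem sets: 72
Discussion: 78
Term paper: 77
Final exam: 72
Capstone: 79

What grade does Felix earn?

Case studies: drop 51.5, 62 → average of remaining 5 = 407.5/5 = 81.5
Term paper (77) ≤ Discussion (78), so Discussion stays at 78.
Weighted total:
  Midterm exam 55 × 0.14 = 7.7
  Case studies 81.5 × 0.07 = 5.705
  Problem sets 72 × 0.16 = 11.52
  Discussion 78 × 0.1 = 7.8
  Term paper 77 × 0.22 = 16.94
  Final exam 72 × 0.2 = 14.4
  Capstone 79 × 0.11 = 8.69
Sum = 72.755
72.755 is ≥ 70 and < 73 → C-

C-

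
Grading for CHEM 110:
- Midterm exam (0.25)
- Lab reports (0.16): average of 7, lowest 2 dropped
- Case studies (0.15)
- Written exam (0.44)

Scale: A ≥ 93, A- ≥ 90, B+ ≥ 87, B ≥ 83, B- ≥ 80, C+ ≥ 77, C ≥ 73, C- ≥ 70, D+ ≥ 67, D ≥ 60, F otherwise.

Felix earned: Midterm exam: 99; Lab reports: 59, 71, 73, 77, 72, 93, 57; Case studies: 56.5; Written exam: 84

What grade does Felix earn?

B-

Lab reports: drop 57, 59 → average of remaining 5 = 386/5 = 77.2
Weighted total:
  Midterm exam 99 × 0.25 = 24.75
  Lab reports 77.2 × 0.16 = 12.352
  Case studies 56.5 × 0.15 = 8.475
  Written exam 84 × 0.44 = 36.96
Sum = 82.537
82.537 is ≥ 80 and < 83 → B-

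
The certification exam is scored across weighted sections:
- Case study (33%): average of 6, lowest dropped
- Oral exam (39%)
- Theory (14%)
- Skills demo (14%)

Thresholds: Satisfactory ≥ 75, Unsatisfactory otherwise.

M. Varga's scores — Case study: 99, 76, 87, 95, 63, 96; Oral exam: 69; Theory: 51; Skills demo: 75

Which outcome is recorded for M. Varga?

Unsatisfactory

Case study: drop 63 → average of remaining 5 = 453/5 = 90.6
Weighted total:
  Case study 90.6 × 0.33 = 29.898
  Oral exam 69 × 0.39 = 26.91
  Theory 51 × 0.14 = 7.14
  Skills demo 75 × 0.14 = 10.5
Sum = 74.448
74.448 < 75 → Unsatisfactory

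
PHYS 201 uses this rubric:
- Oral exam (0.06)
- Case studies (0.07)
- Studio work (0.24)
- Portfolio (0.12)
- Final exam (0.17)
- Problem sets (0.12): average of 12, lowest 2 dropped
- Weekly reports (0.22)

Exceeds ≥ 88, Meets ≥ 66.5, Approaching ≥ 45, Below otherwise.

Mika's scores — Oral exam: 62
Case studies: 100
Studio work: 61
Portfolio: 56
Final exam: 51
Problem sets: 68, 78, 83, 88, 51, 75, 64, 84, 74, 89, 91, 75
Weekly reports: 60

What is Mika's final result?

Problem sets: drop 51, 64 → average of remaining 10 = 805/10 = 80.5
Weighted total:
  Oral exam 62 × 0.06 = 3.72
  Case studies 100 × 0.07 = 7
  Studio work 61 × 0.24 = 14.64
  Portfolio 56 × 0.12 = 6.72
  Final exam 51 × 0.17 = 8.67
  Problem sets 80.5 × 0.12 = 9.66
  Weekly reports 60 × 0.22 = 13.2
Sum = 63.61
63.61 is ≥ 45 and < 66.5 → Approaching

Approaching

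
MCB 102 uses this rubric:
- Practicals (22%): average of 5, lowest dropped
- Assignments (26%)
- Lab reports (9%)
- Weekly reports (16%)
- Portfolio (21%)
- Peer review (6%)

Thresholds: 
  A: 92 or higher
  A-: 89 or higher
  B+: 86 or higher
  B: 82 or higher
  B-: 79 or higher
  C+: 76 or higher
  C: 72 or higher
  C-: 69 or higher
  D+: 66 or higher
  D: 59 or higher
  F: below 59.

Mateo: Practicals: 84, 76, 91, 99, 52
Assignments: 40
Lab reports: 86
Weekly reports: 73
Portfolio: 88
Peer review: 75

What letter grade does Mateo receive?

Practicals: drop 52 → average of remaining 4 = 350/4 = 87.5
Weighted total:
  Practicals 87.5 × 0.22 = 19.25
  Assignments 40 × 0.26 = 10.4
  Lab reports 86 × 0.09 = 7.74
  Weekly reports 73 × 0.16 = 11.68
  Portfolio 88 × 0.21 = 18.48
  Peer review 75 × 0.06 = 4.5
Sum = 72.05
72.05 is ≥ 72 and < 76 → C

C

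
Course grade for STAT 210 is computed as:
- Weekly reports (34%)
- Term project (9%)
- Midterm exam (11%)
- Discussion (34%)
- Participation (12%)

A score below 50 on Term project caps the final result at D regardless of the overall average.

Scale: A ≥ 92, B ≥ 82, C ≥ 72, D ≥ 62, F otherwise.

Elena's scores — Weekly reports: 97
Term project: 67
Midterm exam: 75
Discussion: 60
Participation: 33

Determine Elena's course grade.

D

Term project score 67 ≥ 50: minimum met.
Weighted total:
  Weekly reports 97 × 0.34 = 32.98
  Term project 67 × 0.09 = 6.03
  Midterm exam 75 × 0.11 = 8.25
  Discussion 60 × 0.34 = 20.4
  Participation 33 × 0.12 = 3.96
Sum = 71.62
71.62 is ≥ 62 and < 72 → D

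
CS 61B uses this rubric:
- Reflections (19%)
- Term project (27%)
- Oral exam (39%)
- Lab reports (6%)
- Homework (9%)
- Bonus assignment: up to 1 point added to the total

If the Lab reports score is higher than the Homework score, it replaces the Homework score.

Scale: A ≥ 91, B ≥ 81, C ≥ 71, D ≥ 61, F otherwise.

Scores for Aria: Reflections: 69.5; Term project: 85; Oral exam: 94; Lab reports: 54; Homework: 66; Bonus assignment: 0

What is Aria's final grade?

B

Lab reports (54) ≤ Homework (66), so Homework stays at 66.
Weighted total:
  Reflections 69.5 × 0.19 = 13.205
  Term project 85 × 0.27 = 22.95
  Oral exam 94 × 0.39 = 36.66
  Lab reports 54 × 0.06 = 3.24
  Homework 66 × 0.09 = 5.94
Sum = 81.995
Bonus assignment: 81.995 + 0 = 81.995
81.995 is ≥ 81 and < 91 → B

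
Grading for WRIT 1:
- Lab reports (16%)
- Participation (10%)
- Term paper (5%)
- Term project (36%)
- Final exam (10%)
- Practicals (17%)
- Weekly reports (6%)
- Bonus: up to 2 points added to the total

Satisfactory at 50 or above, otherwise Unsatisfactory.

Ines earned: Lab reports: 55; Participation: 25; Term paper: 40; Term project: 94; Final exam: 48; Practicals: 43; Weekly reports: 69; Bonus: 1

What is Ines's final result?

Satisfactory

Weighted total:
  Lab reports 55 × 0.16 = 8.8
  Participation 25 × 0.1 = 2.5
  Term paper 40 × 0.05 = 2
  Term project 94 × 0.36 = 33.84
  Final exam 48 × 0.1 = 4.8
  Practicals 43 × 0.17 = 7.31
  Weekly reports 69 × 0.06 = 4.14
Sum = 63.39
Bonus: 63.39 + 1 = 64.39
64.39 ≥ 50 → Satisfactory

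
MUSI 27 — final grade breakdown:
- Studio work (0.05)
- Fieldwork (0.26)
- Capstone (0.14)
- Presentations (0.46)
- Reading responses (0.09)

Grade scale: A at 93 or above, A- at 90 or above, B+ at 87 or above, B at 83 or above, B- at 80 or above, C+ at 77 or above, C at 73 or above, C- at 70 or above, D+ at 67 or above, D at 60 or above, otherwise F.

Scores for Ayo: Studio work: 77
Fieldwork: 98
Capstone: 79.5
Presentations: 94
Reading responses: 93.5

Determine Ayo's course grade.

A-

Weighted total:
  Studio work 77 × 0.05 = 3.85
  Fieldwork 98 × 0.26 = 25.48
  Capstone 79.5 × 0.14 = 11.13
  Presentations 94 × 0.46 = 43.24
  Reading responses 93.5 × 0.09 = 8.415
Sum = 92.115
92.115 is ≥ 90 and < 93 → A-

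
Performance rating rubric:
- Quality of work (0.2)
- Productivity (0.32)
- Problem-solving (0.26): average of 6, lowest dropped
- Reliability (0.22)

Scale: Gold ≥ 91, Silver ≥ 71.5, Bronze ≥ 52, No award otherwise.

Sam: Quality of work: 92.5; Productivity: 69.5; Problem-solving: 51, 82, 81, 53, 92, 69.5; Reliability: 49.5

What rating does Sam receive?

Bronze

Problem-solving: drop 51 → average of remaining 5 = 377.5/5 = 75.5
Weighted total:
  Quality of work 92.5 × 0.2 = 18.5
  Productivity 69.5 × 0.32 = 22.24
  Problem-solving 75.5 × 0.26 = 19.63
  Reliability 49.5 × 0.22 = 10.89
Sum = 71.26
71.26 is ≥ 52 and < 71.5 → Bronze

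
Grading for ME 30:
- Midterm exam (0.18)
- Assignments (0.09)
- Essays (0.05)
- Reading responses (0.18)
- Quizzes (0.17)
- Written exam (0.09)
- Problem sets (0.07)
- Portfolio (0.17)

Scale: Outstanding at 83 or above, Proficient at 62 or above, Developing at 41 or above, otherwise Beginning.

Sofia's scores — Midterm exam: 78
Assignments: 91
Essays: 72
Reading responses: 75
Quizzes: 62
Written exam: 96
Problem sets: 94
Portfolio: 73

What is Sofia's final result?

Weighted total:
  Midterm exam 78 × 0.18 = 14.04
  Assignments 91 × 0.09 = 8.19
  Essays 72 × 0.05 = 3.6
  Reading responses 75 × 0.18 = 13.5
  Quizzes 62 × 0.17 = 10.54
  Written exam 96 × 0.09 = 8.64
  Problem sets 94 × 0.07 = 6.58
  Portfolio 73 × 0.17 = 12.41
Sum = 77.5
77.5 is ≥ 62 and < 83 → Proficient

Proficient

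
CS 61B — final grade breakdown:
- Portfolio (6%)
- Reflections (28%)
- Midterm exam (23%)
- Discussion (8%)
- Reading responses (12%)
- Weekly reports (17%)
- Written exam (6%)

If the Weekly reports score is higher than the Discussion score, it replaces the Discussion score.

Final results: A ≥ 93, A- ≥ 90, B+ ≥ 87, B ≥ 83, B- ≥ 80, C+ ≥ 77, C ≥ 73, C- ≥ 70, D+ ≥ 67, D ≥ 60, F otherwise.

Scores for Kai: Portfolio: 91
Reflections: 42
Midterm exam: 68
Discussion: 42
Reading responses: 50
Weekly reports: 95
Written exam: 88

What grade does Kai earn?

D+

Weekly reports (95) > Discussion (42), so Discussion counts as 95.
Weighted total:
  Portfolio 91 × 0.06 = 5.46
  Reflections 42 × 0.28 = 11.76
  Midterm exam 68 × 0.23 = 15.64
  Discussion 95 × 0.08 = 7.6
  Reading responses 50 × 0.12 = 6
  Weekly reports 95 × 0.17 = 16.15
  Written exam 88 × 0.06 = 5.28
Sum = 67.89
67.89 is ≥ 67 and < 70 → D+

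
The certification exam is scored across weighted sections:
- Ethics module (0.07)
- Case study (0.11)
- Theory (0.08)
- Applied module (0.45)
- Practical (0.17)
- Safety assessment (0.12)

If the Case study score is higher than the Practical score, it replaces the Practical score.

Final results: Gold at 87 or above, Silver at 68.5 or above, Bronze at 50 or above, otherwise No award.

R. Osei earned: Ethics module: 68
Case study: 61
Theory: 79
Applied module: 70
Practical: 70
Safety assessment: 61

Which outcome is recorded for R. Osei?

Case study (61) ≤ Practical (70), so Practical stays at 70.
Weighted total:
  Ethics module 68 × 0.07 = 4.76
  Case study 61 × 0.11 = 6.71
  Theory 79 × 0.08 = 6.32
  Applied module 70 × 0.45 = 31.5
  Practical 70 × 0.17 = 11.9
  Safety assessment 61 × 0.12 = 7.32
Sum = 68.51
68.51 is ≥ 68.5 and < 87 → Silver

Silver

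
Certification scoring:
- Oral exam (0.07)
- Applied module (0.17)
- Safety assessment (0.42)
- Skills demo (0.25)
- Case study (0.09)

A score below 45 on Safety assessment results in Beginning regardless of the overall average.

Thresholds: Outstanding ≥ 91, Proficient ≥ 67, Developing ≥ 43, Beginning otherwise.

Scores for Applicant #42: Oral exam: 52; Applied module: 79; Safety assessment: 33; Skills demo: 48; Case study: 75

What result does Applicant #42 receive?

Beginning

Safety assessment score 33 < 45: minimum not met.
Weighted total:
  Oral exam 52 × 0.07 = 3.64
  Applied module 79 × 0.17 = 13.43
  Safety assessment 33 × 0.42 = 13.86
  Skills demo 48 × 0.25 = 12
  Case study 75 × 0.09 = 6.75
Sum = 49.68
Because the Safety assessment minimum was not met, the result is Beginning.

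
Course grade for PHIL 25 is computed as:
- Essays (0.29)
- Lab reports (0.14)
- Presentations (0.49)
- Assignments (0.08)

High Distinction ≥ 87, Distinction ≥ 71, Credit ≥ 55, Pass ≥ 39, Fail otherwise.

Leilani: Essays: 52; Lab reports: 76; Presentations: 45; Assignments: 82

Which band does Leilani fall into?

Weighted total:
  Essays 52 × 0.29 = 15.08
  Lab reports 76 × 0.14 = 10.64
  Presentations 45 × 0.49 = 22.05
  Assignments 82 × 0.08 = 6.56
Sum = 54.33
54.33 is ≥ 39 and < 55 → Pass

Pass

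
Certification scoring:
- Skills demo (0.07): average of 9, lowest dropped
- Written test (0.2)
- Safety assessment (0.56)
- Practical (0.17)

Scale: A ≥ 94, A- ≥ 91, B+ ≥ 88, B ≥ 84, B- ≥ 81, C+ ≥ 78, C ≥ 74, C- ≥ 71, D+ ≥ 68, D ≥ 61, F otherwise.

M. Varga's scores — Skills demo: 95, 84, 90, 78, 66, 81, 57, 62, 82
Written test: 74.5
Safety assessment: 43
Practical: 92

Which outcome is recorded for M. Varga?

Skills demo: drop 57 → average of remaining 8 = 638/8 = 79.75
Weighted total:
  Skills demo 79.75 × 0.07 = 5.5825
  Written test 74.5 × 0.2 = 14.9
  Safety assessment 43 × 0.56 = 24.08
  Practical 92 × 0.17 = 15.64
Sum = 60.2025
60.2025 < 61 → F

F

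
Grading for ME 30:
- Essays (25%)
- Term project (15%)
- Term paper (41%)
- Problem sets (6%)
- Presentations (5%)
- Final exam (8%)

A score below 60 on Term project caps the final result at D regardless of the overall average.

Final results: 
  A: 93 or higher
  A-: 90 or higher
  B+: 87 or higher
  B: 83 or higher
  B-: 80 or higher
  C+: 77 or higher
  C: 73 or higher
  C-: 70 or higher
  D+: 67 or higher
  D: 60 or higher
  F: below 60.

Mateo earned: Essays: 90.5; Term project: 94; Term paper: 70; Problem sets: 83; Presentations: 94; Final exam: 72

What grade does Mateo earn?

Term project score 94 ≥ 60: minimum met.
Weighted total:
  Essays 90.5 × 0.25 = 22.625
  Term project 94 × 0.15 = 14.1
  Term paper 70 × 0.41 = 28.7
  Problem sets 83 × 0.06 = 4.98
  Presentations 94 × 0.05 = 4.7
  Final exam 72 × 0.08 = 5.76
Sum = 80.865
80.865 is ≥ 80 and < 83 → B-

B-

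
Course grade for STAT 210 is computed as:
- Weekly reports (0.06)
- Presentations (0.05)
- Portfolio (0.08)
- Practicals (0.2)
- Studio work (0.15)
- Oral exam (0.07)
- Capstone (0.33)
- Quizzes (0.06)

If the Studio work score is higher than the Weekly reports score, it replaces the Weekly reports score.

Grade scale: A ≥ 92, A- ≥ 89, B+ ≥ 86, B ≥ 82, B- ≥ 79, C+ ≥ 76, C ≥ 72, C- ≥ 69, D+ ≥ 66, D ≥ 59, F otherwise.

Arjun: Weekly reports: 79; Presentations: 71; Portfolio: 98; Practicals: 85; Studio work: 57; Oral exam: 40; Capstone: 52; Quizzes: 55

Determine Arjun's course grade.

Studio work (57) ≤ Weekly reports (79), so Weekly reports stays at 79.
Weighted total:
  Weekly reports 79 × 0.06 = 4.74
  Presentations 71 × 0.05 = 3.55
  Portfolio 98 × 0.08 = 7.84
  Practicals 85 × 0.2 = 17
  Studio work 57 × 0.15 = 8.55
  Oral exam 40 × 0.07 = 2.8
  Capstone 52 × 0.33 = 17.16
  Quizzes 55 × 0.06 = 3.3
Sum = 64.94
64.94 is ≥ 59 and < 66 → D

D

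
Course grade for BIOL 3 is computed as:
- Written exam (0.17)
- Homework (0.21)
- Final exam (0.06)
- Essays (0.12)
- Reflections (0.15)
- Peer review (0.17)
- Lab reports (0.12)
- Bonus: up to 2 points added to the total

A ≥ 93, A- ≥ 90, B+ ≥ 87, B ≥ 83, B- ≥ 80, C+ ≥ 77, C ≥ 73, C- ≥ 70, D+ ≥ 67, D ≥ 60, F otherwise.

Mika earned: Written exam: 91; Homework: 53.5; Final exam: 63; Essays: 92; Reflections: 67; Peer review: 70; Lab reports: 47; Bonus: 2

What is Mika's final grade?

C-

Weighted total:
  Written exam 91 × 0.17 = 15.47
  Homework 53.5 × 0.21 = 11.235
  Final exam 63 × 0.06 = 3.78
  Essays 92 × 0.12 = 11.04
  Reflections 67 × 0.15 = 10.05
  Peer review 70 × 0.17 = 11.9
  Lab reports 47 × 0.12 = 5.64
Sum = 69.115
Bonus: 69.115 + 2 = 71.115
71.115 is ≥ 70 and < 73 → C-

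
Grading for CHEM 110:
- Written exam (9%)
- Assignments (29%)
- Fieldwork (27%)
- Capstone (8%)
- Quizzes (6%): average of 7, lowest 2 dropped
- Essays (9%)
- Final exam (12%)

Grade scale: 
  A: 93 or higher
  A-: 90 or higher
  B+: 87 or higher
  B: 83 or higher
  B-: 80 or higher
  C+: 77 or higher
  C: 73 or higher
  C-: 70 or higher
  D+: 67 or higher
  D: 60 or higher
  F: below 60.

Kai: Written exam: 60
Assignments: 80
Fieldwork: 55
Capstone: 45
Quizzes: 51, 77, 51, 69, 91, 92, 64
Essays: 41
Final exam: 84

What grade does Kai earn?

D

Quizzes: drop 51, 51 → average of remaining 5 = 393/5 = 78.6
Weighted total:
  Written exam 60 × 0.09 = 5.4
  Assignments 80 × 0.29 = 23.2
  Fieldwork 55 × 0.27 = 14.85
  Capstone 45 × 0.08 = 3.6
  Quizzes 78.6 × 0.06 = 4.716
  Essays 41 × 0.09 = 3.69
  Final exam 84 × 0.12 = 10.08
Sum = 65.536
65.536 is ≥ 60 and < 67 → D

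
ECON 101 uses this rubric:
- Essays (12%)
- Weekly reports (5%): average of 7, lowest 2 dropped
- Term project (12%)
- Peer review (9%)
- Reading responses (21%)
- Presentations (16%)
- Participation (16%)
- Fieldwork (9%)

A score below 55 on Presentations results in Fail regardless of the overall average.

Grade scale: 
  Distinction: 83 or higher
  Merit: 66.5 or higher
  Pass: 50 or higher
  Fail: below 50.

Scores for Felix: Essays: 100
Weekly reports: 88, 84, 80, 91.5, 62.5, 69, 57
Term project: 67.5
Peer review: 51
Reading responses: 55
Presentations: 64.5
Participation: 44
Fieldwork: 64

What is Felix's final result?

Pass

Weekly reports: drop 57, 62.5 → average of remaining 5 = 412.5/5 = 82.5
Presentations score 64.5 ≥ 55: minimum met.
Weighted total:
  Essays 100 × 0.12 = 12
  Weekly reports 82.5 × 0.05 = 4.125
  Term project 67.5 × 0.12 = 8.1
  Peer review 51 × 0.09 = 4.59
  Reading responses 55 × 0.21 = 11.55
  Presentations 64.5 × 0.16 = 10.32
  Participation 44 × 0.16 = 7.04
  Fieldwork 64 × 0.09 = 5.76
Sum = 63.485
63.485 is ≥ 50 and < 66.5 → Pass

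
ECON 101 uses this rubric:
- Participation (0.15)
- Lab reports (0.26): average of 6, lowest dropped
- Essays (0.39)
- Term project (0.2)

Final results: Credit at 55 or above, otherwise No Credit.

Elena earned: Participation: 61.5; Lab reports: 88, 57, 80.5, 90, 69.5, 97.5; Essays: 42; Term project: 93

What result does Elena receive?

Lab reports: drop 57 → average of remaining 5 = 425.5/5 = 85.1
Weighted total:
  Participation 61.5 × 0.15 = 9.225
  Lab reports 85.1 × 0.26 = 22.126
  Essays 42 × 0.39 = 16.38
  Term project 93 × 0.2 = 18.6
Sum = 66.331
66.331 ≥ 55 → Credit

Credit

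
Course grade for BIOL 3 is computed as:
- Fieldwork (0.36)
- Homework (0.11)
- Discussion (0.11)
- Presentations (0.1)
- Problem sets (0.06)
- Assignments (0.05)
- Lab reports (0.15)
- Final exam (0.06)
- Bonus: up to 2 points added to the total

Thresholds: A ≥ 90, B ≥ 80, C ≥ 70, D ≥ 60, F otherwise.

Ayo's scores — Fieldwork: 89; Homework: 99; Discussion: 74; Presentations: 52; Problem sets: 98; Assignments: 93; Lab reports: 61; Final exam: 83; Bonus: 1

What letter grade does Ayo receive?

B

Weighted total:
  Fieldwork 89 × 0.36 = 32.04
  Homework 99 × 0.11 = 10.89
  Discussion 74 × 0.11 = 8.14
  Presentations 52 × 0.1 = 5.2
  Problem sets 98 × 0.06 = 5.88
  Assignments 93 × 0.05 = 4.65
  Lab reports 61 × 0.15 = 9.15
  Final exam 83 × 0.06 = 4.98
Sum = 80.93
Bonus: 80.93 + 1 = 81.93
81.93 is ≥ 80 and < 90 → B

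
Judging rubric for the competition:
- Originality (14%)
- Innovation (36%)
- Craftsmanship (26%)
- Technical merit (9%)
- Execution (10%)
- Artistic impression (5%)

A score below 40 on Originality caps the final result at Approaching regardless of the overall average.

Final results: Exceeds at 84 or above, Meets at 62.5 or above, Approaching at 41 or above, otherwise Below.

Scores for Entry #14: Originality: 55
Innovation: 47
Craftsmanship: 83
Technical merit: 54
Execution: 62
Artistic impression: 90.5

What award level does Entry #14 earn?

Approaching

Originality score 55 ≥ 40: minimum met.
Weighted total:
  Originality 55 × 0.14 = 7.7
  Innovation 47 × 0.36 = 16.92
  Craftsmanship 83 × 0.26 = 21.58
  Technical merit 54 × 0.09 = 4.86
  Execution 62 × 0.1 = 6.2
  Artistic impression 90.5 × 0.05 = 4.525
Sum = 61.785
61.785 is ≥ 41 and < 62.5 → Approaching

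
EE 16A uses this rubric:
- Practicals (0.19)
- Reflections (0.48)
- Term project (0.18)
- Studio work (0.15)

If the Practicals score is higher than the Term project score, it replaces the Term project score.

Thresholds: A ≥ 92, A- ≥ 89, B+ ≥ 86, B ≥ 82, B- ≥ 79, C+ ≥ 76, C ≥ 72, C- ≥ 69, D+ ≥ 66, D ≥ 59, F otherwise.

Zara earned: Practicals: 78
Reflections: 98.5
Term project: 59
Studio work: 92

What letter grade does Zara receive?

A-

Practicals (78) > Term project (59), so Term project counts as 78.
Weighted total:
  Practicals 78 × 0.19 = 14.82
  Reflections 98.5 × 0.48 = 47.28
  Term project 78 × 0.18 = 14.04
  Studio work 92 × 0.15 = 13.8
Sum = 89.94
89.94 is ≥ 89 and < 92 → A-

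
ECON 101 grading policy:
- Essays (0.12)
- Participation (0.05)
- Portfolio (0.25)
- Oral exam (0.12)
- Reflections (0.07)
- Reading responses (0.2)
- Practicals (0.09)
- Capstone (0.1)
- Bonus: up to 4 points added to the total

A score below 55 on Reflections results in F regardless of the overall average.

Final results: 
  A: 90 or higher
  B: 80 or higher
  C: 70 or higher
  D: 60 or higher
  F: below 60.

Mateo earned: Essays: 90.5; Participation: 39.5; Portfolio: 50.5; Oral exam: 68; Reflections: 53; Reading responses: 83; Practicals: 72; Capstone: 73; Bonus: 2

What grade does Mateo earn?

Reflections score 53 < 55: minimum not met.
Weighted total:
  Essays 90.5 × 0.12 = 10.86
  Participation 39.5 × 0.05 = 1.975
  Portfolio 50.5 × 0.25 = 12.625
  Oral exam 68 × 0.12 = 8.16
  Reflections 53 × 0.07 = 3.71
  Reading responses 83 × 0.2 = 16.6
  Practicals 72 × 0.09 = 6.48
  Capstone 73 × 0.1 = 7.3
Sum = 67.71
Bonus: 67.71 + 2 = 69.71
Because the Reflections minimum was not met, the result is F.

F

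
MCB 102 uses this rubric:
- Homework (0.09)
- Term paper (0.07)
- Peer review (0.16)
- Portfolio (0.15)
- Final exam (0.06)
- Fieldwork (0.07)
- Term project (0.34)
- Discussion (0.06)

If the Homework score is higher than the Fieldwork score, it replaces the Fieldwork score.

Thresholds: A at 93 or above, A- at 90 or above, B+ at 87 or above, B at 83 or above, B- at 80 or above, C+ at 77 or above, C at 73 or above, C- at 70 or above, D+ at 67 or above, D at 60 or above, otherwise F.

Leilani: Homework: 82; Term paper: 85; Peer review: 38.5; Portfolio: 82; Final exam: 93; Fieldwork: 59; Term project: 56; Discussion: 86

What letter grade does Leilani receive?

D+

Homework (82) > Fieldwork (59), so Fieldwork counts as 82.
Weighted total:
  Homework 82 × 0.09 = 7.38
  Term paper 85 × 0.07 = 5.95
  Peer review 38.5 × 0.16 = 6.16
  Portfolio 82 × 0.15 = 12.3
  Final exam 93 × 0.06 = 5.58
  Fieldwork 82 × 0.07 = 5.74
  Term project 56 × 0.34 = 19.04
  Discussion 86 × 0.06 = 5.16
Sum = 67.31
67.31 is ≥ 67 and < 70 → D+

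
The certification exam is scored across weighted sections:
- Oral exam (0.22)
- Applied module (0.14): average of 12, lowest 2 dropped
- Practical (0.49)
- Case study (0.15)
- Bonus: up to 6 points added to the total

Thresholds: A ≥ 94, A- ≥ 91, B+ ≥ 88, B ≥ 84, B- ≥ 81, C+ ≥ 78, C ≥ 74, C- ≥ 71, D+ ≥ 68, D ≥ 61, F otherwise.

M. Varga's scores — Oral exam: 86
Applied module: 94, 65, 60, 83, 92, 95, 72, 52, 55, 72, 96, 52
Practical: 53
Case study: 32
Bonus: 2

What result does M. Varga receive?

D

Applied module: drop 52, 52 → average of remaining 10 = 784/10 = 78.4
Weighted total:
  Oral exam 86 × 0.22 = 18.92
  Applied module 78.4 × 0.14 = 10.976
  Practical 53 × 0.49 = 25.97
  Case study 32 × 0.15 = 4.8
Sum = 60.666
Bonus: 60.666 + 2 = 62.666
62.666 is ≥ 61 and < 68 → D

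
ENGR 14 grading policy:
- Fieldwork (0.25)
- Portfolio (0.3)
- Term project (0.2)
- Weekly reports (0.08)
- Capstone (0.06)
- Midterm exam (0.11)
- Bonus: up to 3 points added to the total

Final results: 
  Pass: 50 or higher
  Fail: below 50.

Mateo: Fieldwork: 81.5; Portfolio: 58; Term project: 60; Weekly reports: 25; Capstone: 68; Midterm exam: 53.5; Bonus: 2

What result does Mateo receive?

Pass

Weighted total:
  Fieldwork 81.5 × 0.25 = 20.375
  Portfolio 58 × 0.3 = 17.4
  Term project 60 × 0.2 = 12
  Weekly reports 25 × 0.08 = 2
  Capstone 68 × 0.06 = 4.08
  Midterm exam 53.5 × 0.11 = 5.885
Sum = 61.74
Bonus: 61.74 + 2 = 63.74
63.74 ≥ 50 → Pass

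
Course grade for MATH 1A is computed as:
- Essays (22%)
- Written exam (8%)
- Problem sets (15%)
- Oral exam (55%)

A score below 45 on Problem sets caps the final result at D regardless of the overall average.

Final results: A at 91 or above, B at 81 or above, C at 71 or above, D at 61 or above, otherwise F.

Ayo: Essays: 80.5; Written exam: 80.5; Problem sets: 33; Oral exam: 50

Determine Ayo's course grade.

F

Problem sets score 33 < 45: minimum not met.
Weighted total:
  Essays 80.5 × 0.22 = 17.71
  Written exam 80.5 × 0.08 = 6.44
  Problem sets 33 × 0.15 = 4.95
  Oral exam 50 × 0.55 = 27.5
Sum = 56.6
56.6 would be F; cap at D applies → F.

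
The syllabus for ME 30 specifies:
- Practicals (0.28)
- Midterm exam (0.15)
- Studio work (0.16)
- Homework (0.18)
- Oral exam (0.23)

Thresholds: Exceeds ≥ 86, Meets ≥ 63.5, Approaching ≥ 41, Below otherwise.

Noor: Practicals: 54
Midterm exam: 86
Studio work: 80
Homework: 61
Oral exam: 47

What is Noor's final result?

Weighted total:
  Practicals 54 × 0.28 = 15.12
  Midterm exam 86 × 0.15 = 12.9
  Studio work 80 × 0.16 = 12.8
  Homework 61 × 0.18 = 10.98
  Oral exam 47 × 0.23 = 10.81
Sum = 62.61
62.61 is ≥ 41 and < 63.5 → Approaching

Approaching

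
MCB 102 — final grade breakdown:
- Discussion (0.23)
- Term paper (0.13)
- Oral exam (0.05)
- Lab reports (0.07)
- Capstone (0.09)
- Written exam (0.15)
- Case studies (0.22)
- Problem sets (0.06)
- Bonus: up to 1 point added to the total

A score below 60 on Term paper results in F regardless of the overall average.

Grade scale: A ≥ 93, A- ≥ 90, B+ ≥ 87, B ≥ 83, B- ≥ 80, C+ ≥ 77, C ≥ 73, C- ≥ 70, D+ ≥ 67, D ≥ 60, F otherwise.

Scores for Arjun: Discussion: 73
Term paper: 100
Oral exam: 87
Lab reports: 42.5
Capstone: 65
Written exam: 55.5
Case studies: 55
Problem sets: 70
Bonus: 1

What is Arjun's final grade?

D+

Term paper score 100 ≥ 60: minimum met.
Weighted total:
  Discussion 73 × 0.23 = 16.79
  Term paper 100 × 0.13 = 13
  Oral exam 87 × 0.05 = 4.35
  Lab reports 42.5 × 0.07 = 2.975
  Capstone 65 × 0.09 = 5.85
  Written exam 55.5 × 0.15 = 8.325
  Case studies 55 × 0.22 = 12.1
  Problem sets 70 × 0.06 = 4.2
Sum = 67.59
Bonus: 67.59 + 1 = 68.59
68.59 is ≥ 67 and < 70 → D+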